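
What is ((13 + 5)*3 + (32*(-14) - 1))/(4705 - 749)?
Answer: -395/3956 ≈ -0.099848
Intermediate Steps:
((13 + 5)*3 + (32*(-14) - 1))/(4705 - 749) = (18*3 + (-448 - 1))/3956 = (54 - 449)*(1/3956) = -395*1/3956 = -395/3956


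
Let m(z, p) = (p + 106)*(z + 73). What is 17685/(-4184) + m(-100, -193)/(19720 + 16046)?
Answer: -34594083/8313608 ≈ -4.1611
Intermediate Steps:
m(z, p) = (73 + z)*(106 + p) (m(z, p) = (106 + p)*(73 + z) = (73 + z)*(106 + p))
17685/(-4184) + m(-100, -193)/(19720 + 16046) = 17685/(-4184) + (7738 + 73*(-193) + 106*(-100) - 193*(-100))/(19720 + 16046) = 17685*(-1/4184) + (7738 - 14089 - 10600 + 19300)/35766 = -17685/4184 + 2349*(1/35766) = -17685/4184 + 261/3974 = -34594083/8313608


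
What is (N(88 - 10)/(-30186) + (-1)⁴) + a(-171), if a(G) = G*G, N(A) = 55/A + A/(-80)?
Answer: 1377010459141/47090160 ≈ 29242.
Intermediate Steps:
N(A) = 55/A - A/80 (N(A) = 55/A + A*(-1/80) = 55/A - A/80)
a(G) = G²
(N(88 - 10)/(-30186) + (-1)⁴) + a(-171) = ((55/(88 - 10) - (88 - 10)/80)/(-30186) + (-1)⁴) + (-171)² = ((55/78 - 1/80*78)*(-1/30186) + 1) + 29241 = ((55*(1/78) - 39/40)*(-1/30186) + 1) + 29241 = ((55/78 - 39/40)*(-1/30186) + 1) + 29241 = (-421/1560*(-1/30186) + 1) + 29241 = (421/47090160 + 1) + 29241 = 47090581/47090160 + 29241 = 1377010459141/47090160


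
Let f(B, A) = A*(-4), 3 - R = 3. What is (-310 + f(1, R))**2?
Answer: 96100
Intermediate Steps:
R = 0 (R = 3 - 1*3 = 3 - 3 = 0)
f(B, A) = -4*A
(-310 + f(1, R))**2 = (-310 - 4*0)**2 = (-310 + 0)**2 = (-310)**2 = 96100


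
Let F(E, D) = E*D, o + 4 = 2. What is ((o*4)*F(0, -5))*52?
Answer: 0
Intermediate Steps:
o = -2 (o = -4 + 2 = -2)
F(E, D) = D*E
((o*4)*F(0, -5))*52 = ((-2*4)*(-5*0))*52 = -8*0*52 = 0*52 = 0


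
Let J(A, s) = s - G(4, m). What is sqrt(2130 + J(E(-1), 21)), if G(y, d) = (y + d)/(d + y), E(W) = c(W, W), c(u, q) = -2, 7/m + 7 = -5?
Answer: 5*sqrt(86) ≈ 46.368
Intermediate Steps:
m = -7/12 (m = 7/(-7 - 5) = 7/(-12) = 7*(-1/12) = -7/12 ≈ -0.58333)
E(W) = -2
G(y, d) = 1 (G(y, d) = (d + y)/(d + y) = 1)
J(A, s) = -1 + s (J(A, s) = s - 1*1 = s - 1 = -1 + s)
sqrt(2130 + J(E(-1), 21)) = sqrt(2130 + (-1 + 21)) = sqrt(2130 + 20) = sqrt(2150) = 5*sqrt(86)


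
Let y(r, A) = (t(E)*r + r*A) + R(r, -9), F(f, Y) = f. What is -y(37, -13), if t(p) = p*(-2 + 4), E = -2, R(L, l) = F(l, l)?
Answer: 638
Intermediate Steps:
R(L, l) = l
t(p) = 2*p (t(p) = p*2 = 2*p)
y(r, A) = -9 - 4*r + A*r (y(r, A) = ((2*(-2))*r + r*A) - 9 = (-4*r + A*r) - 9 = -9 - 4*r + A*r)
-y(37, -13) = -(-9 - 4*37 - 13*37) = -(-9 - 148 - 481) = -1*(-638) = 638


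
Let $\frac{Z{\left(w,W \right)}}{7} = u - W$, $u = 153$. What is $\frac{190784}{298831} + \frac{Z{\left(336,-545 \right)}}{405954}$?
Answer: $\frac{39454808101}{60655819887} \approx 0.65047$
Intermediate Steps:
$Z{\left(w,W \right)} = 1071 - 7 W$ ($Z{\left(w,W \right)} = 7 \left(153 - W\right) = 1071 - 7 W$)
$\frac{190784}{298831} + \frac{Z{\left(336,-545 \right)}}{405954} = \frac{190784}{298831} + \frac{1071 - -3815}{405954} = 190784 \cdot \frac{1}{298831} + \left(1071 + 3815\right) \frac{1}{405954} = \frac{190784}{298831} + 4886 \cdot \frac{1}{405954} = \frac{190784}{298831} + \frac{2443}{202977} = \frac{39454808101}{60655819887}$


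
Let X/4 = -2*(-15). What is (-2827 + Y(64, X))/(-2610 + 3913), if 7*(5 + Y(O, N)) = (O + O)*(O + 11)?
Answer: -10224/9121 ≈ -1.1209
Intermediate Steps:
X = 120 (X = 4*(-2*(-15)) = 4*30 = 120)
Y(O, N) = -5 + 2*O*(11 + O)/7 (Y(O, N) = -5 + ((O + O)*(O + 11))/7 = -5 + ((2*O)*(11 + O))/7 = -5 + (2*O*(11 + O))/7 = -5 + 2*O*(11 + O)/7)
(-2827 + Y(64, X))/(-2610 + 3913) = (-2827 + (-5 + (2/7)*64² + (22/7)*64))/(-2610 + 3913) = (-2827 + (-5 + (2/7)*4096 + 1408/7))/1303 = (-2827 + (-5 + 8192/7 + 1408/7))*(1/1303) = (-2827 + 9565/7)*(1/1303) = -10224/7*1/1303 = -10224/9121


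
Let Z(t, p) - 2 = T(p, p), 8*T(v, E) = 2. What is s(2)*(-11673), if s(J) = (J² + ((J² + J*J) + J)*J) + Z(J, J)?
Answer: -1225665/4 ≈ -3.0642e+5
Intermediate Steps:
T(v, E) = ¼ (T(v, E) = (⅛)*2 = ¼)
Z(t, p) = 9/4 (Z(t, p) = 2 + ¼ = 9/4)
s(J) = 9/4 + J² + J*(J + 2*J²) (s(J) = (J² + ((J² + J*J) + J)*J) + 9/4 = (J² + ((J² + J²) + J)*J) + 9/4 = (J² + (2*J² + J)*J) + 9/4 = (J² + (J + 2*J²)*J) + 9/4 = (J² + J*(J + 2*J²)) + 9/4 = 9/4 + J² + J*(J + 2*J²))
s(2)*(-11673) = (9/4 + 2*2² + 2*2³)*(-11673) = (9/4 + 2*4 + 2*8)*(-11673) = (9/4 + 8 + 16)*(-11673) = (105/4)*(-11673) = -1225665/4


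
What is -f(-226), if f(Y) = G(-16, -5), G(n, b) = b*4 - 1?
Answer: 21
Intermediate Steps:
G(n, b) = -1 + 4*b (G(n, b) = 4*b - 1 = -1 + 4*b)
f(Y) = -21 (f(Y) = -1 + 4*(-5) = -1 - 20 = -21)
-f(-226) = -1*(-21) = 21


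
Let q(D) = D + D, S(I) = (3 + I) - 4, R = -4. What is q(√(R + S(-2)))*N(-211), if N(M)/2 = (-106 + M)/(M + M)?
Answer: 634*I*√7/211 ≈ 7.9498*I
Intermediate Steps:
N(M) = (-106 + M)/M (N(M) = 2*((-106 + M)/(M + M)) = 2*((-106 + M)/((2*M))) = 2*((-106 + M)*(1/(2*M))) = 2*((-106 + M)/(2*M)) = (-106 + M)/M)
S(I) = -1 + I
q(D) = 2*D
q(√(R + S(-2)))*N(-211) = (2*√(-4 + (-1 - 2)))*((-106 - 211)/(-211)) = (2*√(-4 - 3))*(-1/211*(-317)) = (2*√(-7))*(317/211) = (2*(I*√7))*(317/211) = (2*I*√7)*(317/211) = 634*I*√7/211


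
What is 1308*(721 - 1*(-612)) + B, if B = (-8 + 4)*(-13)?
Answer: 1743616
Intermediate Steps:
B = 52 (B = -4*(-13) = 52)
1308*(721 - 1*(-612)) + B = 1308*(721 - 1*(-612)) + 52 = 1308*(721 + 612) + 52 = 1308*1333 + 52 = 1743564 + 52 = 1743616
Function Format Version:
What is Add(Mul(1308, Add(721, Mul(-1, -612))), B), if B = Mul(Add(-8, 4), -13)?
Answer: 1743616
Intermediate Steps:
B = 52 (B = Mul(-4, -13) = 52)
Add(Mul(1308, Add(721, Mul(-1, -612))), B) = Add(Mul(1308, Add(721, Mul(-1, -612))), 52) = Add(Mul(1308, Add(721, 612)), 52) = Add(Mul(1308, 1333), 52) = Add(1743564, 52) = 1743616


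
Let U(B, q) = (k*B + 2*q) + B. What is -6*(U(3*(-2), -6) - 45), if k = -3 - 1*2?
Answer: 198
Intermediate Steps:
k = -5 (k = -3 - 2 = -5)
U(B, q) = -4*B + 2*q (U(B, q) = (-5*B + 2*q) + B = -4*B + 2*q)
-6*(U(3*(-2), -6) - 45) = -6*((-12*(-2) + 2*(-6)) - 45) = -6*((-4*(-6) - 12) - 45) = -6*((24 - 12) - 45) = -6*(12 - 45) = -6*(-33) = 198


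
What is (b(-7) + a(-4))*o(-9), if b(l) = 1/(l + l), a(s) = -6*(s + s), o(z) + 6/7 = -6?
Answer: -16104/49 ≈ -328.65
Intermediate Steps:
o(z) = -48/7 (o(z) = -6/7 - 6 = -48/7)
a(s) = -12*s
b(l) = 1/(2*l)
(b(-7) + a(-4))*o(-9) = ((½)/(-7) - 12*(-4))*(-48/7) = ((½)*(-⅐) + 48)*(-48/7) = (-1/14 + 48)*(-48/7) = (671/14)*(-48/7) = -16104/49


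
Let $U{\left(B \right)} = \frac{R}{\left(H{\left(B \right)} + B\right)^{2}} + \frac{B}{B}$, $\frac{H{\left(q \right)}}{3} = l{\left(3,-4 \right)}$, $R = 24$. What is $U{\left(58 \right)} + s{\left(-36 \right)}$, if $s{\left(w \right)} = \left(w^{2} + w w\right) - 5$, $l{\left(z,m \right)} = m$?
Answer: $\frac{1369058}{529} \approx 2588.0$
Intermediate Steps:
$H{\left(q \right)} = -12$ ($H{\left(q \right)} = 3 \left(-4\right) = -12$)
$s{\left(w \right)} = -5 + 2 w^{2}$ ($s{\left(w \right)} = \left(w^{2} + w^{2}\right) - 5 = 2 w^{2} - 5 = -5 + 2 w^{2}$)
$U{\left(B \right)} = 1 + \frac{24}{\left(-12 + B\right)^{2}}$ ($U{\left(B \right)} = \frac{24}{\left(-12 + B\right)^{2}} + \frac{B}{B} = \frac{24}{\left(-12 + B\right)^{2}} + 1 = 1 + \frac{24}{\left(-12 + B\right)^{2}}$)
$U{\left(58 \right)} + s{\left(-36 \right)} = \left(1 + \frac{24}{\left(-12 + 58\right)^{2}}\right) - \left(5 - 2 \left(-36\right)^{2}\right) = \left(1 + \frac{24}{2116}\right) + \left(-5 + 2 \cdot 1296\right) = \left(1 + 24 \cdot \frac{1}{2116}\right) + \left(-5 + 2592\right) = \left(1 + \frac{6}{529}\right) + 2587 = \frac{535}{529} + 2587 = \frac{1369058}{529}$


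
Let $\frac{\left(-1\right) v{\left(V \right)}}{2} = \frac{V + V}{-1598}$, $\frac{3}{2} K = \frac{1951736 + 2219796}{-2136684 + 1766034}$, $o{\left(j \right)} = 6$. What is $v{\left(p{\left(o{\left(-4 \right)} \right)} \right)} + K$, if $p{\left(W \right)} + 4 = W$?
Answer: $- \frac{3330830168}{444224025} \approx -7.4981$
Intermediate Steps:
$p{\left(W \right)} = -4 + W$
$K = - \frac{4171532}{555975}$ ($K = \frac{2 \frac{1951736 + 2219796}{-2136684 + 1766034}}{3} = \frac{2 \frac{4171532}{-370650}}{3} = \frac{2 \cdot 4171532 \left(- \frac{1}{370650}\right)}{3} = \frac{2}{3} \left(- \frac{2085766}{185325}\right) = - \frac{4171532}{555975} \approx -7.5031$)
$v{\left(V \right)} = \frac{2 V}{799}$ ($v{\left(V \right)} = - 2 \frac{V + V}{-1598} = - 2 \cdot 2 V \left(- \frac{1}{1598}\right) = - 2 \left(- \frac{V}{799}\right) = \frac{2 V}{799}$)
$v{\left(p{\left(o{\left(-4 \right)} \right)} \right)} + K = \frac{2 \left(-4 + 6\right)}{799} - \frac{4171532}{555975} = \frac{2}{799} \cdot 2 - \frac{4171532}{555975} = \frac{4}{799} - \frac{4171532}{555975} = - \frac{3330830168}{444224025}$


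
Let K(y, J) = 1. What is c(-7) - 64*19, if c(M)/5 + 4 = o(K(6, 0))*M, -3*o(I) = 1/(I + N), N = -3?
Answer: -7451/6 ≈ -1241.8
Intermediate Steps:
o(I) = -1/(3*(-3 + I)) (o(I) = -1/(3*(I - 3)) = -1/(3*(-3 + I)))
c(M) = -20 + 5*M/6 (c(M) = -20 + 5*((-1/(-9 + 3*1))*M) = -20 + 5*((-1/(-9 + 3))*M) = -20 + 5*((-1/(-6))*M) = -20 + 5*((-1*(-⅙))*M) = -20 + 5*(M/6) = -20 + 5*M/6)
c(-7) - 64*19 = (-20 + (⅚)*(-7)) - 64*19 = (-20 - 35/6) - 1216 = -155/6 - 1216 = -7451/6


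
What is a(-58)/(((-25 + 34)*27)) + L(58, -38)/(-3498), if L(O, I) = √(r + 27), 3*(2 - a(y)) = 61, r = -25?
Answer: -55/729 - √2/3498 ≈ -0.075850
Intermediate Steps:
a(y) = -55/3 (a(y) = 2 - ⅓*61 = 2 - 61/3 = -55/3)
L(O, I) = √2 (L(O, I) = √(-25 + 27) = √2)
a(-58)/(((-25 + 34)*27)) + L(58, -38)/(-3498) = -55*1/(27*(-25 + 34))/3 + √2/(-3498) = -55/(3*(9*27)) + √2*(-1/3498) = -55/3/243 - √2/3498 = -55/3*1/243 - √2/3498 = -55/729 - √2/3498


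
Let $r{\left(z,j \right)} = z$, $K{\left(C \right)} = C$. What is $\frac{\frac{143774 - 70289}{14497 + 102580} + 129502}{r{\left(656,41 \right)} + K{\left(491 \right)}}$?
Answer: $\frac{15161779139}{134287319} \approx 112.91$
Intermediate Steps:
$\frac{\frac{143774 - 70289}{14497 + 102580} + 129502}{r{\left(656,41 \right)} + K{\left(491 \right)}} = \frac{\frac{143774 - 70289}{14497 + 102580} + 129502}{656 + 491} = \frac{\frac{73485}{117077} + 129502}{1147} = \left(73485 \cdot \frac{1}{117077} + 129502\right) \frac{1}{1147} = \left(\frac{73485}{117077} + 129502\right) \frac{1}{1147} = \frac{15161779139}{117077} \cdot \frac{1}{1147} = \frac{15161779139}{134287319}$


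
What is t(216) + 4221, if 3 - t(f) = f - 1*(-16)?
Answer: 3992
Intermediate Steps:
t(f) = -13 - f (t(f) = 3 - (f - 1*(-16)) = 3 - (f + 16) = 3 - (16 + f) = 3 + (-16 - f) = -13 - f)
t(216) + 4221 = (-13 - 1*216) + 4221 = (-13 - 216) + 4221 = -229 + 4221 = 3992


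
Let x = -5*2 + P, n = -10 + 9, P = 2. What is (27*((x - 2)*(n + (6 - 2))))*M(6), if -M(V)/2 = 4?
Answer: 6480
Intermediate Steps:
M(V) = -8 (M(V) = -2*4 = -8)
n = -1
x = -8 (x = -5*2 + 2 = -10 + 2 = -8)
(27*((x - 2)*(n + (6 - 2))))*M(6) = (27*((-8 - 2)*(-1 + (6 - 2))))*(-8) = (27*(-10*(-1 + 4)))*(-8) = (27*(-10*3))*(-8) = (27*(-30))*(-8) = -810*(-8) = 6480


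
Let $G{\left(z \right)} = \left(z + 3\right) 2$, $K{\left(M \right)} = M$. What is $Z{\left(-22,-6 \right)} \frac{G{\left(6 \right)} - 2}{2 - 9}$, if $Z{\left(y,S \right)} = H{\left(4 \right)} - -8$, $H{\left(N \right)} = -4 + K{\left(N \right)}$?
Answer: $- \frac{128}{7} \approx -18.286$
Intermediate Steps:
$H{\left(N \right)} = -4 + N$
$G{\left(z \right)} = 6 + 2 z$ ($G{\left(z \right)} = \left(3 + z\right) 2 = 6 + 2 z$)
$Z{\left(y,S \right)} = 8$ ($Z{\left(y,S \right)} = \left(-4 + 4\right) - -8 = 0 + 8 = 8$)
$Z{\left(-22,-6 \right)} \frac{G{\left(6 \right)} - 2}{2 - 9} = 8 \frac{\left(6 + 2 \cdot 6\right) - 2}{2 - 9} = 8 \frac{\left(6 + 12\right) - 2}{-7} = 8 \left(18 - 2\right) \left(- \frac{1}{7}\right) = 8 \cdot 16 \left(- \frac{1}{7}\right) = 8 \left(- \frac{16}{7}\right) = - \frac{128}{7}$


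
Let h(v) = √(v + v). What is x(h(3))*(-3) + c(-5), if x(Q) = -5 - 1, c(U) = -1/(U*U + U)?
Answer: 359/20 ≈ 17.950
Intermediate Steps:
h(v) = √2*√v (h(v) = √(2*v) = √2*√v)
c(U) = -1/(U + U²) (c(U) = -1/(U² + U) = -1/(U + U²))
x(Q) = -6
x(h(3))*(-3) + c(-5) = -6*(-3) - 1/(-5*(1 - 5)) = 18 - 1*(-⅕)/(-4) = 18 - 1*(-⅕)*(-¼) = 18 - 1/20 = 359/20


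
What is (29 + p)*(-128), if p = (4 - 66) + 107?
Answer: -9472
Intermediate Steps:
p = 45 (p = -62 + 107 = 45)
(29 + p)*(-128) = (29 + 45)*(-128) = 74*(-128) = -9472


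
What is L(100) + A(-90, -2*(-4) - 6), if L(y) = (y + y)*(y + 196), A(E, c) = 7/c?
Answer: 118407/2 ≈ 59204.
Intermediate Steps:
L(y) = 2*y*(196 + y) (L(y) = (2*y)*(196 + y) = 2*y*(196 + y))
L(100) + A(-90, -2*(-4) - 6) = 2*100*(196 + 100) + 7/(-2*(-4) - 6) = 2*100*296 + 7/(8 - 6) = 59200 + 7/2 = 118407/2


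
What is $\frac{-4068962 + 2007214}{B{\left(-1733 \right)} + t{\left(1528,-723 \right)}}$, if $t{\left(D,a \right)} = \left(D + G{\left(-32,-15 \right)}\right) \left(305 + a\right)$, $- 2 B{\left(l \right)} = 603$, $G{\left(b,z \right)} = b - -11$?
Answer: $\frac{4123496}{1260455} \approx 3.2714$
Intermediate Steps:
$G{\left(b,z \right)} = 11 + b$ ($G{\left(b,z \right)} = b + 11 = 11 + b$)
$B{\left(l \right)} = - \frac{603}{2}$ ($B{\left(l \right)} = \left(- \frac{1}{2}\right) 603 = - \frac{603}{2}$)
$t{\left(D,a \right)} = \left(-21 + D\right) \left(305 + a\right)$ ($t{\left(D,a \right)} = \left(D + \left(11 - 32\right)\right) \left(305 + a\right) = \left(D - 21\right) \left(305 + a\right) = \left(-21 + D\right) \left(305 + a\right)$)
$\frac{-4068962 + 2007214}{B{\left(-1733 \right)} + t{\left(1528,-723 \right)}} = \frac{-4068962 + 2007214}{- \frac{603}{2} + \left(-6405 - -15183 + 305 \cdot 1528 + 1528 \left(-723\right)\right)} = - \frac{2061748}{- \frac{603}{2} + \left(-6405 + 15183 + 466040 - 1104744\right)} = - \frac{2061748}{- \frac{603}{2} - 629926} = - \frac{2061748}{- \frac{1260455}{2}} = \left(-2061748\right) \left(- \frac{2}{1260455}\right) = \frac{4123496}{1260455}$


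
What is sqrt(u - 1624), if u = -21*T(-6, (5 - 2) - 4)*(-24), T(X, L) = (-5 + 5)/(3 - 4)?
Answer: 2*I*sqrt(406) ≈ 40.299*I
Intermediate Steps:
T(X, L) = 0 (T(X, L) = 0/(-1) = 0*(-1) = 0)
u = 0 (u = -21*0*(-24) = 0*(-24) = 0)
sqrt(u - 1624) = sqrt(0 - 1624) = sqrt(-1624) = 2*I*sqrt(406)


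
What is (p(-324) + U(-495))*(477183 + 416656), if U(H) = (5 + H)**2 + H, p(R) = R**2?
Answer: 307999936459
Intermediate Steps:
U(H) = H + (5 + H)**2
(p(-324) + U(-495))*(477183 + 416656) = ((-324)**2 + (-495 + (5 - 495)**2))*(477183 + 416656) = (104976 + (-495 + (-490)**2))*893839 = (104976 + (-495 + 240100))*893839 = (104976 + 239605)*893839 = 344581*893839 = 307999936459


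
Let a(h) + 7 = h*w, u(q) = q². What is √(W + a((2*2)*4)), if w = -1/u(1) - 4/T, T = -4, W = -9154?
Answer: I*√9161 ≈ 95.713*I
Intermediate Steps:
w = 0 (w = -1/(1²) - 4/(-4) = -1/1 - 4*(-¼) = -1*1 + 1 = -1 + 1 = 0)
a(h) = -7 (a(h) = -7 + h*0 = -7 + 0 = -7)
√(W + a((2*2)*4)) = √(-9154 - 7) = √(-9161) = I*√9161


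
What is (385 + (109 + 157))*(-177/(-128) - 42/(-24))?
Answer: 261051/128 ≈ 2039.5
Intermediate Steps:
(385 + (109 + 157))*(-177/(-128) - 42/(-24)) = (385 + 266)*(-177*(-1/128) - 42*(-1/24)) = 651*(177/128 + 7/4) = 651*(401/128) = 261051/128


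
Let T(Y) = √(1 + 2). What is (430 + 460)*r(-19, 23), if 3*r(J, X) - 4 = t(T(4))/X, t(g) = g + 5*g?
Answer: 3560/3 + 1780*√3/23 ≈ 1320.7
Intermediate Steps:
T(Y) = √3
t(g) = 6*g
r(J, X) = 4/3 + 2*√3/X (r(J, X) = 4/3 + ((6*√3)/X)/3 = 4/3 + (6*√3/X)/3 = 4/3 + 2*√3/X)
(430 + 460)*r(-19, 23) = (430 + 460)*(4/3 + 2*√3/23) = 890*(4/3 + 2*√3*(1/23)) = 890*(4/3 + 2*√3/23) = 3560/3 + 1780*√3/23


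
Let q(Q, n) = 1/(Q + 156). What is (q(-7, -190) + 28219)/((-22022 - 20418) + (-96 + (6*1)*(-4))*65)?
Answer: -525579/935720 ≈ -0.56168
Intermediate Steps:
q(Q, n) = 1/(156 + Q)
(q(-7, -190) + 28219)/((-22022 - 20418) + (-96 + (6*1)*(-4))*65) = (1/(156 - 7) + 28219)/((-22022 - 20418) + (-96 + (6*1)*(-4))*65) = (1/149 + 28219)/(-42440 + (-96 + 6*(-4))*65) = (1/149 + 28219)/(-42440 + (-96 - 24)*65) = 4204632/(149*(-42440 - 120*65)) = 4204632/(149*(-42440 - 7800)) = (4204632/149)/(-50240) = (4204632/149)*(-1/50240) = -525579/935720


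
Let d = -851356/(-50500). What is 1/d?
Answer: 12625/212839 ≈ 0.059317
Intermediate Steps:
d = 212839/12625 (d = -851356*(-1/50500) = 212839/12625 ≈ 16.859)
1/d = 1/(212839/12625) = 12625/212839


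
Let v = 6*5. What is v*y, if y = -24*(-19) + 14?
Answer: 14100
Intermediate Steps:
y = 470 (y = 456 + 14 = 470)
v = 30
v*y = 30*470 = 14100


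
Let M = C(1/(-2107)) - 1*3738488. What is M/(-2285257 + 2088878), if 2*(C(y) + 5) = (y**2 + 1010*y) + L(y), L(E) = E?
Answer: 16596850075445/871814555171 ≈ 19.037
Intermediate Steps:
C(y) = -5 + y**2/2 + 1011*y/2 (C(y) = -5 + ((y**2 + 1010*y) + y)/2 = -5 + (y**2 + 1011*y)/2 = -5 + (y**2/2 + 1011*y/2) = -5 + y**2/2 + 1011*y/2)
M = -16596850075445/4439449 (M = (-5 + (1/(-2107))**2/2 + (1011/2)/(-2107)) - 1*3738488 = (-5 + (-1/2107)**2/2 + (1011/2)*(-1/2107)) - 3738488 = (-5 + (1/2)*(1/4439449) - 1011/4214) - 3738488 = (-5 + 1/8878898 - 1011/4214) - 3738488 = -23262333/4439449 - 3738488 = -16596850075445/4439449 ≈ -3.7385e+6)
M/(-2285257 + 2088878) = -16596850075445/(4439449*(-2285257 + 2088878)) = -16596850075445/4439449/(-196379) = -16596850075445/4439449*(-1/196379) = 16596850075445/871814555171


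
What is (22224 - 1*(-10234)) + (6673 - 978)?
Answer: 38153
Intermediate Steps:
(22224 - 1*(-10234)) + (6673 - 978) = (22224 + 10234) + 5695 = 32458 + 5695 = 38153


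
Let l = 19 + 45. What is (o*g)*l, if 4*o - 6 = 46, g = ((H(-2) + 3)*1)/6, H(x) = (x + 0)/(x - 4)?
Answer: 4160/9 ≈ 462.22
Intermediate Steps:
H(x) = x/(-4 + x)
g = 5/9 (g = ((-2/(-4 - 2) + 3)*1)/6 = ((-2/(-6) + 3)*1)*(⅙) = ((-2*(-⅙) + 3)*1)*(⅙) = ((⅓ + 3)*1)*(⅙) = ((10/3)*1)*(⅙) = (10/3)*(⅙) = 5/9 ≈ 0.55556)
o = 13 (o = 3/2 + (¼)*46 = 3/2 + 23/2 = 13)
l = 64
(o*g)*l = (13*(5/9))*64 = (65/9)*64 = 4160/9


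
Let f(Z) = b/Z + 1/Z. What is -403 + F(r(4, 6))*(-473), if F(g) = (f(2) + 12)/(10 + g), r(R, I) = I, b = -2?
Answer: -23775/32 ≈ -742.97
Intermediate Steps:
f(Z) = -1/Z (f(Z) = -2/Z + 1/Z = -1/Z)
F(g) = 23/(2*(10 + g)) (F(g) = (-1/2 + 12)/(10 + g) = (-1*½ + 12)/(10 + g) = (-½ + 12)/(10 + g) = 23/(2*(10 + g)))
-403 + F(r(4, 6))*(-473) = -403 + (23/(2*(10 + 6)))*(-473) = -403 + ((23/2)/16)*(-473) = -403 + ((23/2)*(1/16))*(-473) = -403 + (23/32)*(-473) = -403 - 10879/32 = -23775/32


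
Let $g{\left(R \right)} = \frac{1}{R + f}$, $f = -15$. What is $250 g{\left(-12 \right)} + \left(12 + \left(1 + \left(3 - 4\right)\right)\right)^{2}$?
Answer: $\frac{3638}{27} \approx 134.74$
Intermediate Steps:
$g{\left(R \right)} = \frac{1}{-15 + R}$ ($g{\left(R \right)} = \frac{1}{R - 15} = \frac{1}{-15 + R}$)
$250 g{\left(-12 \right)} + \left(12 + \left(1 + \left(3 - 4\right)\right)\right)^{2} = \frac{250}{-15 - 12} + \left(12 + \left(1 + \left(3 - 4\right)\right)\right)^{2} = \frac{250}{-27} + \left(12 + \left(1 - 1\right)\right)^{2} = 250 \left(- \frac{1}{27}\right) + \left(12 + 0\right)^{2} = - \frac{250}{27} + 12^{2} = - \frac{250}{27} + 144 = \frac{3638}{27}$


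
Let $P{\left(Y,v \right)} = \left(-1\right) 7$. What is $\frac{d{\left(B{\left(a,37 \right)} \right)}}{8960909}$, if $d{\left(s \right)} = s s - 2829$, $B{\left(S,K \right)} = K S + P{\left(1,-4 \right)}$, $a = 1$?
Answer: $- \frac{1929}{8960909} \approx -0.00021527$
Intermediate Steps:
$P{\left(Y,v \right)} = -7$
$B{\left(S,K \right)} = -7 + K S$ ($B{\left(S,K \right)} = K S - 7 = -7 + K S$)
$d{\left(s \right)} = -2829 + s^{2}$ ($d{\left(s \right)} = s^{2} - 2829 = -2829 + s^{2}$)
$\frac{d{\left(B{\left(a,37 \right)} \right)}}{8960909} = \frac{-2829 + \left(-7 + 37 \cdot 1\right)^{2}}{8960909} = \left(-2829 + \left(-7 + 37\right)^{2}\right) \frac{1}{8960909} = \left(-2829 + 30^{2}\right) \frac{1}{8960909} = \left(-2829 + 900\right) \frac{1}{8960909} = \left(-1929\right) \frac{1}{8960909} = - \frac{1929}{8960909}$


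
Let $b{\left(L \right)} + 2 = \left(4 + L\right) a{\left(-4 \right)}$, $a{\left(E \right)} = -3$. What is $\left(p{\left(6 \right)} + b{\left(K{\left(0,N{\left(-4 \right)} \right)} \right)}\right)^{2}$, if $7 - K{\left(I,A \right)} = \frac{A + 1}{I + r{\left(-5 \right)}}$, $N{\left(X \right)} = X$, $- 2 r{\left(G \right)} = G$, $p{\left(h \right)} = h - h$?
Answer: $\frac{37249}{25} \approx 1490.0$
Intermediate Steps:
$p{\left(h \right)} = 0$
$r{\left(G \right)} = - \frac{G}{2}$
$K{\left(I,A \right)} = 7 - \frac{1 + A}{\frac{5}{2} + I}$ ($K{\left(I,A \right)} = 7 - \frac{A + 1}{I - - \frac{5}{2}} = 7 - \frac{1 + A}{I + \frac{5}{2}} = 7 - \frac{1 + A}{\frac{5}{2} + I}$)
$b{\left(L \right)} = -14 - 3 L$ ($b{\left(L \right)} = -2 + \left(4 + L\right) \left(-3\right) = -2 - \left(12 + 3 L\right) = -14 - 3 L$)
$\left(p{\left(6 \right)} + b{\left(K{\left(0,N{\left(-4 \right)} \right)} \right)}\right)^{2} = \left(0 - \left(14 + 3 \frac{33 - -8 + 14 \cdot 0}{5 + 2 \cdot 0}\right)\right)^{2} = \left(0 - \left(14 + 3 \frac{33 + 8 + 0}{5 + 0}\right)\right)^{2} = \left(0 - \left(14 + 3 \cdot \frac{1}{5} \cdot 41\right)\right)^{2} = \left(0 - \frac{193}{5}\right)^{2} = \left(- \frac{193}{5}\right)^{2} = \frac{37249}{25}$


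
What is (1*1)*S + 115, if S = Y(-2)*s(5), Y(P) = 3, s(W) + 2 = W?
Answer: 124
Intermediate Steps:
s(W) = -2 + W
S = 9 (S = 3*(-2 + 5) = 3*3 = 9)
(1*1)*S + 115 = (1*1)*9 + 115 = 1*9 + 115 = 9 + 115 = 124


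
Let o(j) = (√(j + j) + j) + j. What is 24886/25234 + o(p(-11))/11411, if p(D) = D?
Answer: 141709499/143972587 + I*√22/11411 ≈ 0.98428 + 0.00041104*I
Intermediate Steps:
o(j) = 2*j + √2*√j (o(j) = (√(2*j) + j) + j = (√2*√j + j) + j = (j + √2*√j) + j = 2*j + √2*√j)
24886/25234 + o(p(-11))/11411 = 24886/25234 + (2*(-11) + √2*√(-11))/11411 = 24886*(1/25234) + (-22 + √2*(I*√11))*(1/11411) = 12443/12617 + (-22 + I*√22)*(1/11411) = 12443/12617 + (-22/11411 + I*√22/11411) = 141709499/143972587 + I*√22/11411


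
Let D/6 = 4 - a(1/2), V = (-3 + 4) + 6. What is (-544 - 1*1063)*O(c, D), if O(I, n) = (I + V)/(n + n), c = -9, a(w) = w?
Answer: 1607/21 ≈ 76.524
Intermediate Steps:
V = 7 (V = 1 + 6 = 7)
D = 21 (D = 6*(4 - 1/2) = 6*(4 - 1*½) = 6*(4 - ½) = 6*(7/2) = 21)
O(I, n) = (7 + I)/(2*n) (O(I, n) = (I + 7)/(n + n) = (7 + I)/((2*n)) = (7 + I)*(1/(2*n)) = (7 + I)/(2*n))
(-544 - 1*1063)*O(c, D) = (-544 - 1*1063)*((½)*(7 - 9)/21) = (-544 - 1063)*((½)*(1/21)*(-2)) = -1607*(-1/21) = 1607/21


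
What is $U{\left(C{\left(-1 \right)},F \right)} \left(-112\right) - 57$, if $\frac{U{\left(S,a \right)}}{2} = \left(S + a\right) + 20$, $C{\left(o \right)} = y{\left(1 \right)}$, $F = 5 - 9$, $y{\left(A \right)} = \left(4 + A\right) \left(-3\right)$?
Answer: $-281$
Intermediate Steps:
$y{\left(A \right)} = -12 - 3 A$
$F = -4$
$C{\left(o \right)} = -15$ ($C{\left(o \right)} = -12 - 3 = -15$)
$U{\left(S,a \right)} = 40 + 2 S + 2 a$ ($U{\left(S,a \right)} = 2 \left(\left(S + a\right) + 20\right) = 2 \left(20 + S + a\right) = 40 + 2 S + 2 a$)
$U{\left(C{\left(-1 \right)},F \right)} \left(-112\right) - 57 = \left(40 + 2 \left(-15\right) + 2 \left(-4\right)\right) \left(-112\right) - 57 = \left(40 - 30 - 8\right) \left(-112\right) - 57 = 2 \left(-112\right) - 57 = -224 - 57 = -281$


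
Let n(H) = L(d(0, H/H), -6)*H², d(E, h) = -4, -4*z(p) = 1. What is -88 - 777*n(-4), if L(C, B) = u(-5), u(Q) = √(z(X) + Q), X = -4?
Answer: -88 - 6216*I*√21 ≈ -88.0 - 28485.0*I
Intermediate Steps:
z(p) = -¼ (z(p) = -¼*1 = -¼)
u(Q) = √(-¼ + Q)
L(C, B) = I*√21/2 (L(C, B) = √(-1 + 4*(-5))/2 = √(-1 - 20)/2 = √(-21)/2 = (I*√21)/2 = I*√21/2)
n(H) = I*√21*H²/2 (n(H) = (I*√21/2)*H² = I*√21*H²/2)
-88 - 777*n(-4) = -88 - 777*I*√21*(-4)²/2 = -88 - 777*I*√21*16/2 = -88 - 6216*I*√21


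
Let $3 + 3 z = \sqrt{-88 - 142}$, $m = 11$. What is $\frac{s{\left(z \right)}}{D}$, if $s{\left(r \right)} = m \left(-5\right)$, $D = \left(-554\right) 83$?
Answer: $\frac{55}{45982} \approx 0.0011961$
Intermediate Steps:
$D = -45982$
$z = -1 + \frac{i \sqrt{230}}{3}$ ($z = -1 + \frac{\sqrt{-88 - 142}}{3} = -1 + \frac{\sqrt{-230}}{3} = -1 + \frac{i \sqrt{230}}{3} \approx -1.0 + 5.0553 i$)
$s{\left(r \right)} = -55$ ($s{\left(r \right)} = 11 \left(-5\right) = -55$)
$\frac{s{\left(z \right)}}{D} = - \frac{55}{-45982} = \left(-55\right) \left(- \frac{1}{45982}\right) = \frac{55}{45982}$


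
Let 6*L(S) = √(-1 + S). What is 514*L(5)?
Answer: 514/3 ≈ 171.33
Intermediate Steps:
L(S) = √(-1 + S)/6
514*L(5) = 514*(√(-1 + 5)/6) = 514*(√4/6) = 514*((⅙)*2) = 514*(⅓) = 514/3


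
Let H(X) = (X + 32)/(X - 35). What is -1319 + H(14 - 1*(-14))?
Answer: -9293/7 ≈ -1327.6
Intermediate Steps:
H(X) = (32 + X)/(-35 + X)
-1319 + H(14 - 1*(-14)) = -1319 + (32 + (14 - 1*(-14)))/(-35 + (14 - 1*(-14))) = -1319 + (32 + (14 + 14))/(-35 + (14 + 14)) = -1319 + (32 + 28)/(-35 + 28) = -1319 + 60/(-7) = -1319 - ⅐*60 = -1319 - 60/7 = -9293/7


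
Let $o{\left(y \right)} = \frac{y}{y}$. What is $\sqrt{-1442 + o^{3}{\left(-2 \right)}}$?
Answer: $i \sqrt{1441} \approx 37.961 i$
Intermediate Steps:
$o{\left(y \right)} = 1$
$\sqrt{-1442 + o^{3}{\left(-2 \right)}} = \sqrt{-1442 + 1^{3}} = \sqrt{-1442 + 1} = \sqrt{-1441} = i \sqrt{1441}$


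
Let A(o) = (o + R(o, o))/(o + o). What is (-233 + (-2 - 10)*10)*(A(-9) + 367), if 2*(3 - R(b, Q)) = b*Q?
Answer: -1565555/12 ≈ -1.3046e+5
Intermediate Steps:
R(b, Q) = 3 - Q*b/2 (R(b, Q) = 3 - b*Q/2 = 3 - Q*b/2)
A(o) = (3 + o - o²/2)/(2*o) (A(o) = (o + (3 - o*o/2))/(o + o) = (o + (3 - o²/2))/((2*o)) = (3 + o - o²/2)*(1/(2*o)) = (3 + o - o²/2)/(2*o))
(-233 + (-2 - 10)*10)*(A(-9) + 367) = (-233 + (-2 - 10)*10)*((¼)*(6 - 1*(-9)² + 2*(-9))/(-9) + 367) = (-233 - 12*10)*((¼)*(-⅑)*(6 - 1*81 - 18) + 367) = (-233 - 120)*((¼)*(-⅑)*(6 - 81 - 18) + 367) = -353*((¼)*(-⅑)*(-93) + 367) = -353*(31/12 + 367) = -353*4435/12 = -1565555/12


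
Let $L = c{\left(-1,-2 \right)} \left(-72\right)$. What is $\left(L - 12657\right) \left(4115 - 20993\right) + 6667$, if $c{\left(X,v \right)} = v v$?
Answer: $218492377$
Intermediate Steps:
$c{\left(X,v \right)} = v^{2}$
$L = -288$ ($L = \left(-2\right)^{2} \left(-72\right) = 4 \left(-72\right) = -288$)
$\left(L - 12657\right) \left(4115 - 20993\right) + 6667 = \left(-288 - 12657\right) \left(4115 - 20993\right) + 6667 = \left(-12945\right) \left(-16878\right) + 6667 = 218485710 + 6667 = 218492377$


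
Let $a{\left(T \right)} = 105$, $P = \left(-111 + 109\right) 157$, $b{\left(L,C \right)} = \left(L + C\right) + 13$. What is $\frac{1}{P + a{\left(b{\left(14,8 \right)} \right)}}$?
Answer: $- \frac{1}{209} \approx -0.0047847$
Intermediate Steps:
$b{\left(L,C \right)} = 13 + C + L$ ($b{\left(L,C \right)} = \left(C + L\right) + 13 = 13 + C + L$)
$P = -314$ ($P = \left(-2\right) 157 = -314$)
$\frac{1}{P + a{\left(b{\left(14,8 \right)} \right)}} = \frac{1}{-314 + 105} = \frac{1}{-209} = - \frac{1}{209}$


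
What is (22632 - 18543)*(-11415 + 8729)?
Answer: -10983054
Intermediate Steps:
(22632 - 18543)*(-11415 + 8729) = 4089*(-2686) = -10983054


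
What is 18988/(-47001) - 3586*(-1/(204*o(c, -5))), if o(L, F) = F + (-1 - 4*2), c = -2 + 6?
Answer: -37129219/22372476 ≈ -1.6596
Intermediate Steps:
c = 4
o(L, F) = -9 + F (o(L, F) = F + (-1 - 8) = F - 9 = -9 + F)
18988/(-47001) - 3586*(-1/(204*o(c, -5))) = 18988/(-47001) - 3586*(-1/(204*(-9 - 5))) = 18988*(-1/47001) - 3586/(-14*17*(-12)) = -18988/47001 - 3586/((-238*(-12))) = -18988/47001 - 3586/2856 = -18988/47001 - 3586*1/2856 = -18988/47001 - 1793/1428 = -37129219/22372476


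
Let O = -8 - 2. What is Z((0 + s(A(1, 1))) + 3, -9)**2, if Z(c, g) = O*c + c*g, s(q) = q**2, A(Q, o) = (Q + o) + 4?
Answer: 549081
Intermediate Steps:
O = -10
A(Q, o) = 4 + Q + o
Z(c, g) = -10*c + c*g
Z((0 + s(A(1, 1))) + 3, -9)**2 = (((0 + (4 + 1 + 1)**2) + 3)*(-10 - 9))**2 = (((0 + 6**2) + 3)*(-19))**2 = (((0 + 36) + 3)*(-19))**2 = ((36 + 3)*(-19))**2 = (39*(-19))**2 = (-741)**2 = 549081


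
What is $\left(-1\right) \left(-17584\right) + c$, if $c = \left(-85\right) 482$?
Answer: $-23386$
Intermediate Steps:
$c = -40970$
$\left(-1\right) \left(-17584\right) + c = \left(-1\right) \left(-17584\right) - 40970 = 17584 - 40970 = -23386$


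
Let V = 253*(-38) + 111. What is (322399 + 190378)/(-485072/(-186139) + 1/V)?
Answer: 907040424422509/4609453077 ≈ 1.9678e+5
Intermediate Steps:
V = -9503 (V = -9614 + 111 = -9503)
(322399 + 190378)/(-485072/(-186139) + 1/V) = (322399 + 190378)/(-485072/(-186139) + 1/(-9503)) = 512777/(-485072*(-1/186139) - 1/9503) = 512777/(485072/186139 - 1/9503) = 512777/(4609453077/1768878917) = 512777*(1768878917/4609453077) = 907040424422509/4609453077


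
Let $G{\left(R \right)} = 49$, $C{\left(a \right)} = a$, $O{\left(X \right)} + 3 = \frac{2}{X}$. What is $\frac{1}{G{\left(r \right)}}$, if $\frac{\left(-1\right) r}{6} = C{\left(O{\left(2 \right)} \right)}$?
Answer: $\frac{1}{49} \approx 0.020408$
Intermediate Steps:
$O{\left(X \right)} = -3 + \frac{2}{X}$
$r = 12$ ($r = - 6 \left(-3 + \frac{2}{2}\right) = - 6 \left(-3 + 2 \cdot \frac{1}{2}\right) = - 6 \left(-3 + 1\right) = \left(-6\right) \left(-2\right) = 12$)
$\frac{1}{G{\left(r \right)}} = \frac{1}{49}$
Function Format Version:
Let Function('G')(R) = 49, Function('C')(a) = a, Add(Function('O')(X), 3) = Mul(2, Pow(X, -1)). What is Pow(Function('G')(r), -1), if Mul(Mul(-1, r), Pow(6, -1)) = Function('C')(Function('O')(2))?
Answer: Rational(1, 49) ≈ 0.020408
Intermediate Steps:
Function('O')(X) = Add(-3, Mul(2, Pow(X, -1)))
r = 12 (r = Mul(-6, Add(-3, Mul(2, Pow(2, -1)))) = Mul(-6, Add(-3, Mul(2, Rational(1, 2)))) = Mul(-6, Add(-3, 1)) = Mul(-6, -2) = 12)
Pow(Function('G')(r), -1) = Pow(49, -1) = Rational(1, 49)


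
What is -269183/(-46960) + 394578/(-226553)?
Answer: 42454833319/10638928880 ≈ 3.9905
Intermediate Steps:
-269183/(-46960) + 394578/(-226553) = -269183*(-1/46960) + 394578*(-1/226553) = 269183/46960 - 394578/226553 = 42454833319/10638928880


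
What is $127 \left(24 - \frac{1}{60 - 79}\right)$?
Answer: $\frac{58039}{19} \approx 3054.7$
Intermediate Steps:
$127 \left(24 - \frac{1}{60 - 79}\right) = 127 \left(24 - \frac{1}{-19}\right) = 127 \left(24 - - \frac{1}{19}\right) = 127 \left(24 + \frac{1}{19}\right) = 127 \cdot \frac{457}{19} = \frac{58039}{19}$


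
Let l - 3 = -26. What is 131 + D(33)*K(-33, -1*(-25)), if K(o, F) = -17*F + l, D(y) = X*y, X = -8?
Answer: 118403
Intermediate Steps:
l = -23 (l = 3 - 26 = -23)
D(y) = -8*y
K(o, F) = -23 - 17*F (K(o, F) = -17*F - 23 = -23 - 17*F)
131 + D(33)*K(-33, -1*(-25)) = 131 + (-8*33)*(-23 - (-17)*(-25)) = 131 - 264*(-23 - 17*25) = 131 - 264*(-23 - 425) = 131 - 264*(-448) = 131 + 118272 = 118403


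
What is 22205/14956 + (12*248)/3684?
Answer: 10526023/4591492 ≈ 2.2925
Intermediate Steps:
22205/14956 + (12*248)/3684 = 22205*(1/14956) + 2976*(1/3684) = 22205/14956 + 248/307 = 10526023/4591492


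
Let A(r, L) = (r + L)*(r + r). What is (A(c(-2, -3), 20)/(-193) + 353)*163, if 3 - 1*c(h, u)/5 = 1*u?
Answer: 10616027/193 ≈ 55005.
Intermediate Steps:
c(h, u) = 15 - 5*u
A(r, L) = 2*r*(L + r) (A(r, L) = (L + r)*(2*r) = 2*r*(L + r))
(A(c(-2, -3), 20)/(-193) + 353)*163 = ((2*(15 - 5*(-3))*(20 + (15 - 5*(-3))))/(-193) + 353)*163 = ((2*(15 + 15)*(20 + (15 + 15)))*(-1/193) + 353)*163 = ((2*30*(20 + 30))*(-1/193) + 353)*163 = ((2*30*50)*(-1/193) + 353)*163 = (3000*(-1/193) + 353)*163 = (-3000/193 + 353)*163 = (65129/193)*163 = 10616027/193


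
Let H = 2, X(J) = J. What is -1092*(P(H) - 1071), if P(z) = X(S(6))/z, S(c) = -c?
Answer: 1172808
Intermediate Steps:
P(z) = -6/z (P(z) = (-1*6)/z = -6/z)
-1092*(P(H) - 1071) = -1092*(-6/2 - 1071) = -1092*(-6*1/2 - 1071) = -1092*(-3 - 1071) = -1092*(-1074) = 1172808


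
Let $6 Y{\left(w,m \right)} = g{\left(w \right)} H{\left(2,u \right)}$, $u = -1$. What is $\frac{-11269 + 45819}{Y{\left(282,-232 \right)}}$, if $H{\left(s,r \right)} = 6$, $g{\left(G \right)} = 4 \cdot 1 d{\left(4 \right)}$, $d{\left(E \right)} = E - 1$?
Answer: $\frac{17275}{6} \approx 2879.2$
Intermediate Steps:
$d{\left(E \right)} = -1 + E$
$g{\left(G \right)} = 12$ ($g{\left(G \right)} = 4 \cdot 1 \left(-1 + 4\right) = 4 \cdot 3 = 12$)
$Y{\left(w,m \right)} = 12$ ($Y{\left(w,m \right)} = \frac{12 \cdot 6}{6} = \frac{1}{6} \cdot 72 = 12$)
$\frac{-11269 + 45819}{Y{\left(282,-232 \right)}} = \frac{-11269 + 45819}{12} = 34550 \cdot \frac{1}{12} = \frac{17275}{6}$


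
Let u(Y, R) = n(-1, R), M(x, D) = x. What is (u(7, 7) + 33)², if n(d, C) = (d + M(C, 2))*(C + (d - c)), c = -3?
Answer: 7569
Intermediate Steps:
n(d, C) = (C + d)*(3 + C + d) (n(d, C) = (d + C)*(C + (d - 1*(-3))) = (C + d)*(C + (d + 3)) = (C + d)*(C + (3 + d)) = (C + d)*(3 + C + d))
u(Y, R) = -2 + R + R² (u(Y, R) = R² + (-1)² + 3*R + 3*(-1) + 2*R*(-1) = R² + 1 + 3*R - 3 - 2*R = -2 + R + R²)
(u(7, 7) + 33)² = ((-2 + 7 + 7²) + 33)² = ((-2 + 7 + 49) + 33)² = (54 + 33)² = 87² = 7569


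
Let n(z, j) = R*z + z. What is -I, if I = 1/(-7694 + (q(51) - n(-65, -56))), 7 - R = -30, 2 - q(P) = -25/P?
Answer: 51/266297 ≈ 0.00019152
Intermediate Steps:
q(P) = 2 + 25/P (q(P) = 2 - (-25)/P = 2 + 25/P)
R = 37 (R = 7 - 1*(-30) = 7 + 30 = 37)
n(z, j) = 38*z (n(z, j) = 37*z + z = 38*z)
I = -51/266297 (I = 1/(-7694 + ((2 + 25/51) - 38*(-65))) = 1/(-7694 + ((2 + 25*(1/51)) - 1*(-2470))) = 1/(-7694 + ((2 + 25/51) + 2470)) = 1/(-7694 + (127/51 + 2470)) = 1/(-7694 + 126097/51) = 1/(-266297/51) = -51/266297 ≈ -0.00019152)
-I = -1*(-51/266297) = 51/266297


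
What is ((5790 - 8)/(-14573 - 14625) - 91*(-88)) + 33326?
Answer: 603432175/14599 ≈ 41334.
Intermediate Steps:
((5790 - 8)/(-14573 - 14625) - 91*(-88)) + 33326 = (5782/(-29198) + 8008) + 33326 = (5782*(-1/29198) + 8008) + 33326 = (-2891/14599 + 8008) + 33326 = 116905901/14599 + 33326 = 603432175/14599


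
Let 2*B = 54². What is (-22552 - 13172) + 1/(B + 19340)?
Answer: -742987751/20798 ≈ -35724.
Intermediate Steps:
B = 1458 (B = (½)*54² = (½)*2916 = 1458)
(-22552 - 13172) + 1/(B + 19340) = (-22552 - 13172) + 1/(1458 + 19340) = -35724 + 1/20798 = -742987751/20798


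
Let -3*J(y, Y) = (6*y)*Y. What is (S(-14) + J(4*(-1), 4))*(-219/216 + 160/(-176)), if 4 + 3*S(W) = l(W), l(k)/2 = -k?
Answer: -7615/99 ≈ -76.919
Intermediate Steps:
l(k) = -2*k (l(k) = 2*(-k) = -2*k)
J(y, Y) = -2*Y*y (J(y, Y) = -6*y*Y/3 = -2*Y*y)
S(W) = -4/3 - 2*W/3 (S(W) = -4/3 + (-2*W)/3 = -4/3 - 2*W/3)
(S(-14) + J(4*(-1), 4))*(-219/216 + 160/(-176)) = ((-4/3 - ⅔*(-14)) - 2*4*4*(-1))*(-219/216 + 160/(-176)) = ((-4/3 + 28/3) - 2*4*(-4))*(-219*1/216 + 160*(-1/176)) = (8 + 32)*(-73/72 - 10/11) = 40*(-1523/792) = -7615/99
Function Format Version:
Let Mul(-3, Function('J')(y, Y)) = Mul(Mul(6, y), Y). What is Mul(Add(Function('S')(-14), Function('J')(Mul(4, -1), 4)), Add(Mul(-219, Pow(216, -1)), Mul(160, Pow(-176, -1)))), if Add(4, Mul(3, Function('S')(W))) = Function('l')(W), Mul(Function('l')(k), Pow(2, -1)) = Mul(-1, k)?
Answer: Rational(-7615, 99) ≈ -76.919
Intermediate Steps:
Function('l')(k) = Mul(-2, k) (Function('l')(k) = Mul(2, Mul(-1, k)) = Mul(-2, k))
Function('J')(y, Y) = Mul(-2, Y, y) (Function('J')(y, Y) = Mul(Rational(-1, 3), Mul(Mul(6, y), Y)) = Mul(Rational(-1, 3), Mul(6, Y, y)) = Mul(-2, Y, y))
Function('S')(W) = Add(Rational(-4, 3), Mul(Rational(-2, 3), W)) (Function('S')(W) = Add(Rational(-4, 3), Mul(Rational(1, 3), Mul(-2, W))) = Add(Rational(-4, 3), Mul(Rational(-2, 3), W)))
Mul(Add(Function('S')(-14), Function('J')(Mul(4, -1), 4)), Add(Mul(-219, Pow(216, -1)), Mul(160, Pow(-176, -1)))) = Mul(Add(Add(Rational(-4, 3), Mul(Rational(-2, 3), -14)), Mul(-2, 4, Mul(4, -1))), Add(Mul(-219, Pow(216, -1)), Mul(160, Pow(-176, -1)))) = Mul(Add(Add(Rational(-4, 3), Rational(28, 3)), Mul(-2, 4, -4)), Add(Mul(-219, Rational(1, 216)), Mul(160, Rational(-1, 176)))) = Mul(Add(8, 32), Add(Rational(-73, 72), Rational(-10, 11))) = Mul(40, Rational(-1523, 792)) = Rational(-7615, 99)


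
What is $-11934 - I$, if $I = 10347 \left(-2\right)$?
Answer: $8760$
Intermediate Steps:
$I = -20694$
$-11934 - I = -11934 - -20694 = -11934 + 20694 = 8760$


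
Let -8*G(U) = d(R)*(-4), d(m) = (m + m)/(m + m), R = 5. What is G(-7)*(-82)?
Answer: -41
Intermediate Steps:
d(m) = 1 (d(m) = (2*m)/((2*m)) = (2*m)*(1/(2*m)) = 1)
G(U) = ½ (G(U) = -(-4)/8 = -⅛*(-4) = ½)
G(-7)*(-82) = (½)*(-82) = -41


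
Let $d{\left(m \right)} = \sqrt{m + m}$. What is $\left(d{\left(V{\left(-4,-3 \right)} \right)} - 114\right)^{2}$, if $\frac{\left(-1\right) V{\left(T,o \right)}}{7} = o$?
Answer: $\left(114 - \sqrt{42}\right)^{2} \approx 11560.0$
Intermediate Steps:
$V{\left(T,o \right)} = - 7 o$
$d{\left(m \right)} = \sqrt{2} \sqrt{m}$ ($d{\left(m \right)} = \sqrt{2 m} = \sqrt{2} \sqrt{m}$)
$\left(d{\left(V{\left(-4,-3 \right)} \right)} - 114\right)^{2} = \left(\sqrt{2} \sqrt{\left(-7\right) \left(-3\right)} - 114\right)^{2} = \left(\sqrt{2} \sqrt{21} - 114\right)^{2} = \left(\sqrt{42} - 114\right)^{2} = \left(-114 + \sqrt{42}\right)^{2}$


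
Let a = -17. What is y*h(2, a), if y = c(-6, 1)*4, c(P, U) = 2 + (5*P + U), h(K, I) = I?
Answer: 1836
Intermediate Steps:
c(P, U) = 2 + U + 5*P (c(P, U) = 2 + (U + 5*P) = 2 + U + 5*P)
y = -108 (y = (2 + 1 + 5*(-6))*4 = (2 + 1 - 30)*4 = -27*4 = -108)
y*h(2, a) = -108*(-17) = 1836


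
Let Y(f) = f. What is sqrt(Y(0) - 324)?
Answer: 18*I ≈ 18.0*I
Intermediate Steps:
sqrt(Y(0) - 324) = sqrt(0 - 324) = sqrt(-324) = 18*I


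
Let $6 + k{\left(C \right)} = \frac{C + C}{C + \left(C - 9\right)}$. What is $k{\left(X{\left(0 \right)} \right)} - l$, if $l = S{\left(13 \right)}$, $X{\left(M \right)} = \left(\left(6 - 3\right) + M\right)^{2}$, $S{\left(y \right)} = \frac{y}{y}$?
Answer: $-5$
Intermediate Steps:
$S{\left(y \right)} = 1$
$X{\left(M \right)} = \left(3 + M\right)^{2}$ ($X{\left(M \right)} = \left(\left(6 - 3\right) + M\right)^{2} = \left(3 + M\right)^{2}$)
$l = 1$
$k{\left(C \right)} = -6 + \frac{2 C}{-9 + 2 C}$ ($k{\left(C \right)} = -6 + \frac{C + C}{C + \left(C - 9\right)} = -6 + \frac{2 C}{C + \left(-9 + C\right)} = -6 + \frac{2 C}{-9 + 2 C}$)
$k{\left(X{\left(0 \right)} \right)} - l = \frac{2 \left(27 - 5 \left(3 + 0\right)^{2}\right)}{-9 + 2 \left(3 + 0\right)^{2}} - 1 = \frac{2 \left(27 - 5 \cdot 3^{2}\right)}{-9 + 2 \cdot 3^{2}} - 1 = \frac{2 \left(27 - 45\right)}{-9 + 2 \cdot 9} - 1 = \frac{2 \left(27 - 45\right)}{-9 + 18} - 1 = 2 \cdot \frac{1}{9} \left(-18\right) - 1 = -4 - 1 = -5$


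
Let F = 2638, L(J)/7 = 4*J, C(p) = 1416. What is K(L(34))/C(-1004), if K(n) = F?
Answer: 1319/708 ≈ 1.8630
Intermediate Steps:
L(J) = 28*J (L(J) = 7*(4*J) = 28*J)
K(n) = 2638
K(L(34))/C(-1004) = 2638/1416 = 2638*(1/1416) = 1319/708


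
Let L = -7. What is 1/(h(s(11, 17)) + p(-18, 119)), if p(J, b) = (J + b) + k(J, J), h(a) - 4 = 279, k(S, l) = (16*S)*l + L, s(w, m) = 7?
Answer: 1/5561 ≈ 0.00017982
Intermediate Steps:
k(S, l) = -7 + 16*S*l (k(S, l) = (16*S)*l - 7 = 16*S*l - 7 = -7 + 16*S*l)
h(a) = 283 (h(a) = 4 + 279 = 283)
p(J, b) = -7 + J + b + 16*J² (p(J, b) = (J + b) + (-7 + 16*J*J) = (J + b) + (-7 + 16*J²) = -7 + J + b + 16*J²)
1/(h(s(11, 17)) + p(-18, 119)) = 1/(283 + (-7 - 18 + 119 + 16*(-18)²)) = 1/(283 + (-7 - 18 + 119 + 16*324)) = 1/(283 + (-7 - 18 + 119 + 5184)) = 1/(283 + 5278) = 1/5561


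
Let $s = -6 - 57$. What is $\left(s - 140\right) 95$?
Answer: $-19285$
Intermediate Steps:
$s = -63$ ($s = -6 - 57 = -63$)
$\left(s - 140\right) 95 = \left(-63 - 140\right) 95 = \left(-203\right) 95 = -19285$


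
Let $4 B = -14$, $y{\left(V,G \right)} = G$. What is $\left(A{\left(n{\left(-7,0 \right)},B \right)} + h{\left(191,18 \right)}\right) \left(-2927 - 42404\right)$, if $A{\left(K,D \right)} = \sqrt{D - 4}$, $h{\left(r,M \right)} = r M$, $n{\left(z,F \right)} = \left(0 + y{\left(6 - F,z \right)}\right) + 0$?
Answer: $-155847978 - \frac{45331 i \sqrt{30}}{2} \approx -1.5585 \cdot 10^{8} - 1.2414 \cdot 10^{5} i$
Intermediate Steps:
$n{\left(z,F \right)} = z$ ($n{\left(z,F \right)} = \left(0 + z\right) + 0 = z + 0 = z$)
$h{\left(r,M \right)} = M r$
$B = - \frac{7}{2}$ ($B = \frac{1}{4} \left(-14\right) = - \frac{7}{2} \approx -3.5$)
$A{\left(K,D \right)} = \sqrt{-4 + D}$
$\left(A{\left(n{\left(-7,0 \right)},B \right)} + h{\left(191,18 \right)}\right) \left(-2927 - 42404\right) = \left(\sqrt{-4 - \frac{7}{2}} + 18 \cdot 191\right) \left(-2927 - 42404\right) = \left(\sqrt{- \frac{15}{2}} + 3438\right) \left(-45331\right) = \left(\frac{i \sqrt{30}}{2} + 3438\right) \left(-45331\right) = \left(3438 + \frac{i \sqrt{30}}{2}\right) \left(-45331\right) = -155847978 - \frac{45331 i \sqrt{30}}{2}$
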